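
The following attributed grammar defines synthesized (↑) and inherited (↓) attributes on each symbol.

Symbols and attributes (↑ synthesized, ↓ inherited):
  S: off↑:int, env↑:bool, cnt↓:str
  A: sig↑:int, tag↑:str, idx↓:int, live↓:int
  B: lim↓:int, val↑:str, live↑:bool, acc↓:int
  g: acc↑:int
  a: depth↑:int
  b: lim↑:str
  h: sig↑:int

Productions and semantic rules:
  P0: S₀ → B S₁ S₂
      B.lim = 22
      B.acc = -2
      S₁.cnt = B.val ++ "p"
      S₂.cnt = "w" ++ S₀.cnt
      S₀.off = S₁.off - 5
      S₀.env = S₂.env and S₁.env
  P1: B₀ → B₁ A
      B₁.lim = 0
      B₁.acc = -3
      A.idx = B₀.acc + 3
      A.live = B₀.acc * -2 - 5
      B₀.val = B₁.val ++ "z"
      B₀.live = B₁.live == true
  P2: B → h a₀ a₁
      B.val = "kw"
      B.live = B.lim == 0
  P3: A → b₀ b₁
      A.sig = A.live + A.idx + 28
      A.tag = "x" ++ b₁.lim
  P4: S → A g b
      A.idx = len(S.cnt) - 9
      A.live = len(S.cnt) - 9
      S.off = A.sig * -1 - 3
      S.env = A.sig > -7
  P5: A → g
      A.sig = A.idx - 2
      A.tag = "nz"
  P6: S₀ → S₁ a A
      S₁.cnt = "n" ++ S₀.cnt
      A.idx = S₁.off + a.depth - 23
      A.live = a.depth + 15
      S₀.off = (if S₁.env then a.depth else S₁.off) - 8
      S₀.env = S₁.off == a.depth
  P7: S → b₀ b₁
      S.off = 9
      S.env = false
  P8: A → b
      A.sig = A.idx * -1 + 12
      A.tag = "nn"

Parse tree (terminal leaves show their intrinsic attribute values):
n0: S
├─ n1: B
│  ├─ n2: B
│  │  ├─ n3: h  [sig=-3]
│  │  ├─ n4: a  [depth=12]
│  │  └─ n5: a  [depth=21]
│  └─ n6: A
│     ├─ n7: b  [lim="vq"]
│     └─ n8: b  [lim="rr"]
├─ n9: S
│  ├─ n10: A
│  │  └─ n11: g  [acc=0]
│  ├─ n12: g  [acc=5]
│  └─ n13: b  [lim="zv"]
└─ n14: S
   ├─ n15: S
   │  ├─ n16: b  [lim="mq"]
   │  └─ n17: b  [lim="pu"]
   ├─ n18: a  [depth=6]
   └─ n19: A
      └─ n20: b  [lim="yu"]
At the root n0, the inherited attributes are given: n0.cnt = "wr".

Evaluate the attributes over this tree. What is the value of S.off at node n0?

-1

1. n0.cnt = "wr"  [given at root]
2. n1.lim = 22  [22]
3. n1.acc = -2  [-2]
4. n2.lim = 0  [0]
5. n2.acc = -3  [-3]
6. n3.sig = -3  [terminal]
7. n4.depth = 12  [terminal]
8. n5.depth = 21  [terminal]
9. n2.val = "kw"  ["kw"]
10. n2.live = true  [B.lim == 0]
11. n6.idx = 1  [B₀.acc + 3]
12. n6.live = -1  [B₀.acc * -2 - 5]
13. n7.lim = "vq"  [terminal]
14. n8.lim = "rr"  [terminal]
15. n6.sig = 28  [A.live + A.idx + 28]
16. n6.tag = "xrr"  ["x" ++ b₁.lim]
17. n1.val = "kwz"  [B₁.val ++ "z"]
18. n1.live = true  [B₁.live == true]
19. n9.cnt = "kwzp"  [B.val ++ "p"]
20. n10.idx = -5  [len(S.cnt) - 9]
21. n10.live = -5  [len(S.cnt) - 9]
22. n11.acc = 0  [terminal]
23. n10.sig = -7  [A.idx - 2]
24. n10.tag = "nz"  ["nz"]
25. n12.acc = 5  [terminal]
26. n13.lim = "zv"  [terminal]
27. n9.off = 4  [A.sig * -1 - 3]
28. n9.env = false  [A.sig > -7]
29. n14.cnt = "wwr"  ["w" ++ S₀.cnt]
30. n15.cnt = "nwwr"  ["n" ++ S₀.cnt]
31. n16.lim = "mq"  [terminal]
32. n17.lim = "pu"  [terminal]
33. n15.off = 9  [9]
34. n15.env = false  [false]
35. n18.depth = 6  [terminal]
36. n19.idx = -8  [S₁.off + a.depth - 23]
37. n19.live = 21  [a.depth + 15]
38. n20.lim = "yu"  [terminal]
39. n19.sig = 20  [A.idx * -1 + 12]
40. n19.tag = "nn"  ["nn"]
41. n14.off = 1  [(if S₁.env then a.depth else S₁.off) - 8]
42. n14.env = false  [S₁.off == a.depth]
43. n0.off = -1  [S₁.off - 5]
44. n0.env = false  [S₂.env and S₁.env]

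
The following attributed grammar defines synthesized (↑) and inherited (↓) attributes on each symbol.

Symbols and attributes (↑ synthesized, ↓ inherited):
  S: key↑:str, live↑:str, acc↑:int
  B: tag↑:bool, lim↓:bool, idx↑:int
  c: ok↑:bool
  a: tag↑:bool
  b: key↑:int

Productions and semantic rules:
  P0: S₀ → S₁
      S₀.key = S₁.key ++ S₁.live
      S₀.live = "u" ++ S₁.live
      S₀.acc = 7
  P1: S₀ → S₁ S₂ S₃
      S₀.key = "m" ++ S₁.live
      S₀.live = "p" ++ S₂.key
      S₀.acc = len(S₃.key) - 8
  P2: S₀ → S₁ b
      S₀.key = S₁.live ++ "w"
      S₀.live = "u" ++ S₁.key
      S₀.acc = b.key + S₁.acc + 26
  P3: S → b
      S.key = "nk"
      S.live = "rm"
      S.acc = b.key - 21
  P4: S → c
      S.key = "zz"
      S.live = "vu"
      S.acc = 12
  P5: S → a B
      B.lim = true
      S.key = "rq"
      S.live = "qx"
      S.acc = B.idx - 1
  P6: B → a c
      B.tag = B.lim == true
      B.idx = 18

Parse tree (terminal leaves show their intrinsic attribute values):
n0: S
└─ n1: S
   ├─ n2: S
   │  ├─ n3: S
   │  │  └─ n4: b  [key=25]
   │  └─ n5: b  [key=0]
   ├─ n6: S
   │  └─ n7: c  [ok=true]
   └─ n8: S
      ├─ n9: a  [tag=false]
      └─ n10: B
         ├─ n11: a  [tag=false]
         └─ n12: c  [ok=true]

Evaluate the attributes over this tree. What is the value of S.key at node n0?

"munkpzz"

1. n4.key = 25  [terminal]
2. n3.key = "nk"  ["nk"]
3. n3.live = "rm"  ["rm"]
4. n3.acc = 4  [b.key - 21]
5. n5.key = 0  [terminal]
6. n2.key = "rmw"  [S₁.live ++ "w"]
7. n2.live = "unk"  ["u" ++ S₁.key]
8. n2.acc = 30  [b.key + S₁.acc + 26]
9. n7.ok = true  [terminal]
10. n6.key = "zz"  ["zz"]
11. n6.live = "vu"  ["vu"]
12. n6.acc = 12  [12]
13. n9.tag = false  [terminal]
14. n10.lim = true  [true]
15. n11.tag = false  [terminal]
16. n12.ok = true  [terminal]
17. n10.tag = true  [B.lim == true]
18. n10.idx = 18  [18]
19. n8.key = "rq"  ["rq"]
20. n8.live = "qx"  ["qx"]
21. n8.acc = 17  [B.idx - 1]
22. n1.key = "munk"  ["m" ++ S₁.live]
23. n1.live = "pzz"  ["p" ++ S₂.key]
24. n1.acc = -6  [len(S₃.key) - 8]
25. n0.key = "munkpzz"  [S₁.key ++ S₁.live]
26. n0.live = "upzz"  ["u" ++ S₁.live]
27. n0.acc = 7  [7]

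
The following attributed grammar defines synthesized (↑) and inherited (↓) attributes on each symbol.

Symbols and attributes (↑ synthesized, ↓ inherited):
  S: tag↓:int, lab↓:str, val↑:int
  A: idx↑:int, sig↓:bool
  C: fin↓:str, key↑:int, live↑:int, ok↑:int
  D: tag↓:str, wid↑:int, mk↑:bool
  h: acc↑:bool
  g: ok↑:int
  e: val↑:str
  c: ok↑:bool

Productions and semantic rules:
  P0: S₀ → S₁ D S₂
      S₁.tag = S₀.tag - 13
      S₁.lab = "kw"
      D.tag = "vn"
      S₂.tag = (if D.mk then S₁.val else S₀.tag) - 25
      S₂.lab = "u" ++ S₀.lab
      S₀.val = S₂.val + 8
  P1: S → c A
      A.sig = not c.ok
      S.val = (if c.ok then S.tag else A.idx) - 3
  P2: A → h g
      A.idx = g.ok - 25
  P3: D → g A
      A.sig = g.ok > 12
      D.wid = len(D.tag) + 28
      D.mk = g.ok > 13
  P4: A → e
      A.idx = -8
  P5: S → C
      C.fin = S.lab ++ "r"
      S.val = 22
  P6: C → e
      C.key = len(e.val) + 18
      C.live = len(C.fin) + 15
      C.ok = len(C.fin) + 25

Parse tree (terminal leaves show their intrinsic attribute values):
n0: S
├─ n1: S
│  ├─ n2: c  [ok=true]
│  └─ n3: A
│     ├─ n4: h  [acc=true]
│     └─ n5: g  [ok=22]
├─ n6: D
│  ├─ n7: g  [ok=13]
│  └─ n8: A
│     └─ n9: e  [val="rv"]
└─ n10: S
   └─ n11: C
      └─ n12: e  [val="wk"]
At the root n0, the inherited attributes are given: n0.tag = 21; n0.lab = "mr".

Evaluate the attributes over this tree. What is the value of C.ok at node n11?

29

1. n0.tag = 21  [given at root]
2. n0.lab = "mr"  [given at root]
3. n1.tag = 8  [S₀.tag - 13]
4. n1.lab = "kw"  ["kw"]
5. n2.ok = true  [terminal]
6. n3.sig = false  [not c.ok]
7. n4.acc = true  [terminal]
8. n5.ok = 22  [terminal]
9. n3.idx = -3  [g.ok - 25]
10. n1.val = 5  [(if c.ok then S.tag else A.idx) - 3]
11. n6.tag = "vn"  ["vn"]
12. n7.ok = 13  [terminal]
13. n8.sig = true  [g.ok > 12]
14. n9.val = "rv"  [terminal]
15. n8.idx = -8  [-8]
16. n6.wid = 30  [len(D.tag) + 28]
17. n6.mk = false  [g.ok > 13]
18. n10.tag = -4  [(if D.mk then S₁.val else S₀.tag) - 25]
19. n10.lab = "umr"  ["u" ++ S₀.lab]
20. n11.fin = "umrr"  [S.lab ++ "r"]
21. n12.val = "wk"  [terminal]
22. n11.key = 20  [len(e.val) + 18]
23. n11.live = 19  [len(C.fin) + 15]
24. n11.ok = 29  [len(C.fin) + 25]
25. n10.val = 22  [22]
26. n0.val = 30  [S₂.val + 8]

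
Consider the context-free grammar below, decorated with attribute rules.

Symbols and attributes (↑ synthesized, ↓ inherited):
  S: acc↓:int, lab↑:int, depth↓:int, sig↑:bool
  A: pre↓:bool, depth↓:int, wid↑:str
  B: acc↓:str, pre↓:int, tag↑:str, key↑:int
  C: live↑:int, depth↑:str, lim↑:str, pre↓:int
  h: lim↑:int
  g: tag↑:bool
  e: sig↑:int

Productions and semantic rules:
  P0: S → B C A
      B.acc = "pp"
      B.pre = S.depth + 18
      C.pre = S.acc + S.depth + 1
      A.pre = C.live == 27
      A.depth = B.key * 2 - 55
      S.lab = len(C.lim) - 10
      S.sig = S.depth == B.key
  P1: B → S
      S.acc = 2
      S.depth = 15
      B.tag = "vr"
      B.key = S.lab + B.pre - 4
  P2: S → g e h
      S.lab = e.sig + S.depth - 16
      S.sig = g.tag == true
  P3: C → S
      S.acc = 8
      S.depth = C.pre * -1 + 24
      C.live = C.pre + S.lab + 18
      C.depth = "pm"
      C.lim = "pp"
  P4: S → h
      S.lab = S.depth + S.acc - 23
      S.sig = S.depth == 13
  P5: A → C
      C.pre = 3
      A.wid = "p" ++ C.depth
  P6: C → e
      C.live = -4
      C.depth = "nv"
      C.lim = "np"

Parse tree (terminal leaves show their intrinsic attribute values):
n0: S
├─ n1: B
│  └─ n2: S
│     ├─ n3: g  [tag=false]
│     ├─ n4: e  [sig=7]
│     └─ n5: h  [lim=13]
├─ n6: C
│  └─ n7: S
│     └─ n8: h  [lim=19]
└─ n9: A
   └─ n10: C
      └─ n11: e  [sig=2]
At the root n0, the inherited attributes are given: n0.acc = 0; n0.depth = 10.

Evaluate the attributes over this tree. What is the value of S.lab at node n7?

-2

1. n0.acc = 0  [given at root]
2. n0.depth = 10  [given at root]
3. n1.acc = "pp"  ["pp"]
4. n1.pre = 28  [S.depth + 18]
5. n2.acc = 2  [2]
6. n2.depth = 15  [15]
7. n3.tag = false  [terminal]
8. n4.sig = 7  [terminal]
9. n5.lim = 13  [terminal]
10. n2.lab = 6  [e.sig + S.depth - 16]
11. n2.sig = false  [g.tag == true]
12. n1.tag = "vr"  ["vr"]
13. n1.key = 30  [S.lab + B.pre - 4]
14. n6.pre = 11  [S.acc + S.depth + 1]
15. n7.acc = 8  [8]
16. n7.depth = 13  [C.pre * -1 + 24]
17. n8.lim = 19  [terminal]
18. n7.lab = -2  [S.depth + S.acc - 23]
19. n7.sig = true  [S.depth == 13]
20. n6.live = 27  [C.pre + S.lab + 18]
21. n6.depth = "pm"  ["pm"]
22. n6.lim = "pp"  ["pp"]
23. n9.pre = true  [C.live == 27]
24. n9.depth = 5  [B.key * 2 - 55]
25. n10.pre = 3  [3]
26. n11.sig = 2  [terminal]
27. n10.live = -4  [-4]
28. n10.depth = "nv"  ["nv"]
29. n10.lim = "np"  ["np"]
30. n9.wid = "pnv"  ["p" ++ C.depth]
31. n0.lab = -8  [len(C.lim) - 10]
32. n0.sig = false  [S.depth == B.key]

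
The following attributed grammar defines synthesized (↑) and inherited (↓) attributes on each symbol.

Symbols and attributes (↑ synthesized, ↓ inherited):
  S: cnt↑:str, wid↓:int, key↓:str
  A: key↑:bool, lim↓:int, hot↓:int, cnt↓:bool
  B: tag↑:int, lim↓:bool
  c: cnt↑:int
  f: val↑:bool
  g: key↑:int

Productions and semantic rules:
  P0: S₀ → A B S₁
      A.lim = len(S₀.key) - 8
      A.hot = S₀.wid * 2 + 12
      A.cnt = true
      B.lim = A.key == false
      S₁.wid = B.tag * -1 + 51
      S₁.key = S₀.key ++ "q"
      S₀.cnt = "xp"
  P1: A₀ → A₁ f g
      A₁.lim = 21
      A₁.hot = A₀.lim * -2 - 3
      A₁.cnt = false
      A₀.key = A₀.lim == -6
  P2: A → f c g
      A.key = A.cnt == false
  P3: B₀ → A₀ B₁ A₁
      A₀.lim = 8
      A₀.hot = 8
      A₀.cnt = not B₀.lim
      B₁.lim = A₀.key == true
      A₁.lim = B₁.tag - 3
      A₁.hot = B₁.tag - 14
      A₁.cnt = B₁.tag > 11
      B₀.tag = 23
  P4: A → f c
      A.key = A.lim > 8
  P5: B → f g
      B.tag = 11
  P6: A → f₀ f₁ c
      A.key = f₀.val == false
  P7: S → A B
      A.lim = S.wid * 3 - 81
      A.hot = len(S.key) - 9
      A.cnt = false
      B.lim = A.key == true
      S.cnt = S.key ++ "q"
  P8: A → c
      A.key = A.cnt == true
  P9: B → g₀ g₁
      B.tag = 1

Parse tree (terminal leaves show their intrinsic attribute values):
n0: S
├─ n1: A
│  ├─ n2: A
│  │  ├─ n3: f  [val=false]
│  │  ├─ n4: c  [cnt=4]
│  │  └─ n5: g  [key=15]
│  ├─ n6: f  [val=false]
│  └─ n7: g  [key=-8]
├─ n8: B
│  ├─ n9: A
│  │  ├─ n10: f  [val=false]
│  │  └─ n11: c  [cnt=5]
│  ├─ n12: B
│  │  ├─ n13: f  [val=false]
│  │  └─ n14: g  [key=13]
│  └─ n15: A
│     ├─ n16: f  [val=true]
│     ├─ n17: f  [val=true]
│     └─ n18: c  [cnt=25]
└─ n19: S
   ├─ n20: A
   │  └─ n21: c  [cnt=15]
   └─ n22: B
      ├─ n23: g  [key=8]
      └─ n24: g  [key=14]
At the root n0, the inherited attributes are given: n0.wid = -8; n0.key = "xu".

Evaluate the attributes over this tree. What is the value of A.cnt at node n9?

true

1. n0.wid = -8  [given at root]
2. n0.key = "xu"  [given at root]
3. n1.lim = -6  [len(S₀.key) - 8]
4. n1.hot = -4  [S₀.wid * 2 + 12]
5. n1.cnt = true  [true]
6. n2.lim = 21  [21]
7. n2.hot = 9  [A₀.lim * -2 - 3]
8. n2.cnt = false  [false]
9. n3.val = false  [terminal]
10. n4.cnt = 4  [terminal]
11. n5.key = 15  [terminal]
12. n2.key = true  [A.cnt == false]
13. n6.val = false  [terminal]
14. n7.key = -8  [terminal]
15. n1.key = true  [A₀.lim == -6]
16. n8.lim = false  [A.key == false]
17. n9.lim = 8  [8]
18. n9.hot = 8  [8]
19. n9.cnt = true  [not B₀.lim]
20. n10.val = false  [terminal]
21. n11.cnt = 5  [terminal]
22. n9.key = false  [A.lim > 8]
23. n12.lim = false  [A₀.key == true]
24. n13.val = false  [terminal]
25. n14.key = 13  [terminal]
26. n12.tag = 11  [11]
27. n15.lim = 8  [B₁.tag - 3]
28. n15.hot = -3  [B₁.tag - 14]
29. n15.cnt = false  [B₁.tag > 11]
30. n16.val = true  [terminal]
31. n17.val = true  [terminal]
32. n18.cnt = 25  [terminal]
33. n15.key = false  [f₀.val == false]
34. n8.tag = 23  [23]
35. n19.wid = 28  [B.tag * -1 + 51]
36. n19.key = "xuq"  [S₀.key ++ "q"]
37. n20.lim = 3  [S.wid * 3 - 81]
38. n20.hot = -6  [len(S.key) - 9]
39. n20.cnt = false  [false]
40. n21.cnt = 15  [terminal]
41. n20.key = false  [A.cnt == true]
42. n22.lim = false  [A.key == true]
43. n23.key = 8  [terminal]
44. n24.key = 14  [terminal]
45. n22.tag = 1  [1]
46. n19.cnt = "xuqq"  [S.key ++ "q"]
47. n0.cnt = "xp"  ["xp"]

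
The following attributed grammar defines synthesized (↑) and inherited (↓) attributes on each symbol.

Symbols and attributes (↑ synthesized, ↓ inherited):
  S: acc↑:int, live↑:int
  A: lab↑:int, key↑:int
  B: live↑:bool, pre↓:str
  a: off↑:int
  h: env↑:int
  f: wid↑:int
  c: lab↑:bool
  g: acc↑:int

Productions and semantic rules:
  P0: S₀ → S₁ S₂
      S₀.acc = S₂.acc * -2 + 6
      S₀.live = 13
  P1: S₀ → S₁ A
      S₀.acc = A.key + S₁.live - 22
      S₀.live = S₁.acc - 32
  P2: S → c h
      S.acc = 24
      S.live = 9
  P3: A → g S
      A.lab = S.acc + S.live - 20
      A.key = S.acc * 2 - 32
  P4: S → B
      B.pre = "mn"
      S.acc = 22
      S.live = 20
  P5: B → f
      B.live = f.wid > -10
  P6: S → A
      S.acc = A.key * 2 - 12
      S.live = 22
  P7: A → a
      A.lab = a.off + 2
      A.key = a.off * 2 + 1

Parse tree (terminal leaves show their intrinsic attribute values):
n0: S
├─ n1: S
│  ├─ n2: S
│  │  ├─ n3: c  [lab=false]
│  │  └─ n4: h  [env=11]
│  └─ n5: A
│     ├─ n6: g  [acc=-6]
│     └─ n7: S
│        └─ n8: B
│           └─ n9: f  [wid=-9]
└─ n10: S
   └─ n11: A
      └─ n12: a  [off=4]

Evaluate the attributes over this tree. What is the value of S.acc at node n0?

1. n3.lab = false  [terminal]
2. n4.env = 11  [terminal]
3. n2.acc = 24  [24]
4. n2.live = 9  [9]
5. n6.acc = -6  [terminal]
6. n8.pre = "mn"  ["mn"]
7. n9.wid = -9  [terminal]
8. n8.live = true  [f.wid > -10]
9. n7.acc = 22  [22]
10. n7.live = 20  [20]
11. n5.lab = 22  [S.acc + S.live - 20]
12. n5.key = 12  [S.acc * 2 - 32]
13. n1.acc = -1  [A.key + S₁.live - 22]
14. n1.live = -8  [S₁.acc - 32]
15. n12.off = 4  [terminal]
16. n11.lab = 6  [a.off + 2]
17. n11.key = 9  [a.off * 2 + 1]
18. n10.acc = 6  [A.key * 2 - 12]
19. n10.live = 22  [22]
20. n0.acc = -6  [S₂.acc * -2 + 6]
21. n0.live = 13  [13]

-6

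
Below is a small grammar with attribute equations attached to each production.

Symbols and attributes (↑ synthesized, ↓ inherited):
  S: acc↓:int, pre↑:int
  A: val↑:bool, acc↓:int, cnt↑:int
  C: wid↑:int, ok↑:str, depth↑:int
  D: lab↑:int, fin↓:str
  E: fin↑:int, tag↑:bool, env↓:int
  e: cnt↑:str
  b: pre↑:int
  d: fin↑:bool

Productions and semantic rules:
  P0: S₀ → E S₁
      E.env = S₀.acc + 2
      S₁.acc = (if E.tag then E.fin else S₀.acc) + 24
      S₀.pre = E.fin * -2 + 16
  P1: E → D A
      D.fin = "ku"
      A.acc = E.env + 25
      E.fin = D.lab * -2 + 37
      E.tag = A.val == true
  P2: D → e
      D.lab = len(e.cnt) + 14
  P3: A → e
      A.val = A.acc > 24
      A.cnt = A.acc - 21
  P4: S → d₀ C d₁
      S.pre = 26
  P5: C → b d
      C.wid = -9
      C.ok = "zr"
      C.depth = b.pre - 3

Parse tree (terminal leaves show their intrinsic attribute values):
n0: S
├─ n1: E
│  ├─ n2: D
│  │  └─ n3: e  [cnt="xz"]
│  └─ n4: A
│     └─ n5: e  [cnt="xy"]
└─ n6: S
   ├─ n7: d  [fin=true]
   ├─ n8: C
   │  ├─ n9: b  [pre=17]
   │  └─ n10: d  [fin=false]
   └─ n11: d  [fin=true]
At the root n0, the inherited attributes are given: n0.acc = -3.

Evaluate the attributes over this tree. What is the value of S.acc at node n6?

1. n0.acc = -3  [given at root]
2. n1.env = -1  [S₀.acc + 2]
3. n2.fin = "ku"  ["ku"]
4. n3.cnt = "xz"  [terminal]
5. n2.lab = 16  [len(e.cnt) + 14]
6. n4.acc = 24  [E.env + 25]
7. n5.cnt = "xy"  [terminal]
8. n4.val = false  [A.acc > 24]
9. n4.cnt = 3  [A.acc - 21]
10. n1.fin = 5  [D.lab * -2 + 37]
11. n1.tag = false  [A.val == true]
12. n6.acc = 21  [(if E.tag then E.fin else S₀.acc) + 24]
13. n7.fin = true  [terminal]
14. n9.pre = 17  [terminal]
15. n10.fin = false  [terminal]
16. n8.wid = -9  [-9]
17. n8.ok = "zr"  ["zr"]
18. n8.depth = 14  [b.pre - 3]
19. n11.fin = true  [terminal]
20. n6.pre = 26  [26]
21. n0.pre = 6  [E.fin * -2 + 16]

21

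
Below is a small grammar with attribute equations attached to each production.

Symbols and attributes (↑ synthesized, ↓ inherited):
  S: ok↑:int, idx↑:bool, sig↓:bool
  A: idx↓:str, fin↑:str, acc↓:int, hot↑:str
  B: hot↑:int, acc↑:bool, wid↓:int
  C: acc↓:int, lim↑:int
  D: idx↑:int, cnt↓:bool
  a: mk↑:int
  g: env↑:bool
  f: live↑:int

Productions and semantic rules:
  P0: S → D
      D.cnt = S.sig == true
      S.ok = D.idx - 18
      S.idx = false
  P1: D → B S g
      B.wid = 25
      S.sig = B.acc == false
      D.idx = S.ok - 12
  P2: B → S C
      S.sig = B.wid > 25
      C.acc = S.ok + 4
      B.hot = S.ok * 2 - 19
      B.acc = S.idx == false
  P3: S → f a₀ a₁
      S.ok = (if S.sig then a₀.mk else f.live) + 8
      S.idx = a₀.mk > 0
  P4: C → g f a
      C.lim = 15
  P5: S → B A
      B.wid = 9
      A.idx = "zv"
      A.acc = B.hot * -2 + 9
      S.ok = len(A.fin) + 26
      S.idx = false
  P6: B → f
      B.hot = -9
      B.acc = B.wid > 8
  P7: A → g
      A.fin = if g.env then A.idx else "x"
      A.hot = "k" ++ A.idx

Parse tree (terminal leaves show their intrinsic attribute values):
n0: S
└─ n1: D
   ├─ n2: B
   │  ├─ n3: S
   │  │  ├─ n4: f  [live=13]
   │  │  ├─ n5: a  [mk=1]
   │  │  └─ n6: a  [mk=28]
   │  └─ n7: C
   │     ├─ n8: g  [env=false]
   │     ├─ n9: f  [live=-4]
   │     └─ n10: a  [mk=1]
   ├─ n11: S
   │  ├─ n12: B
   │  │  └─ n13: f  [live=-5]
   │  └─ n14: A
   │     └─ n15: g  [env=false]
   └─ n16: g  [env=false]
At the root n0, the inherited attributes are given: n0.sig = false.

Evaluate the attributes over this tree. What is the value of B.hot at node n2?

23

1. n0.sig = false  [given at root]
2. n1.cnt = false  [S.sig == true]
3. n2.wid = 25  [25]
4. n3.sig = false  [B.wid > 25]
5. n4.live = 13  [terminal]
6. n5.mk = 1  [terminal]
7. n6.mk = 28  [terminal]
8. n3.ok = 21  [(if S.sig then a₀.mk else f.live) + 8]
9. n3.idx = true  [a₀.mk > 0]
10. n7.acc = 25  [S.ok + 4]
11. n8.env = false  [terminal]
12. n9.live = -4  [terminal]
13. n10.mk = 1  [terminal]
14. n7.lim = 15  [15]
15. n2.hot = 23  [S.ok * 2 - 19]
16. n2.acc = false  [S.idx == false]
17. n11.sig = true  [B.acc == false]
18. n12.wid = 9  [9]
19. n13.live = -5  [terminal]
20. n12.hot = -9  [-9]
21. n12.acc = true  [B.wid > 8]
22. n14.idx = "zv"  ["zv"]
23. n14.acc = 27  [B.hot * -2 + 9]
24. n15.env = false  [terminal]
25. n14.fin = "x"  [if g.env then A.idx else "x"]
26. n14.hot = "kzv"  ["k" ++ A.idx]
27. n11.ok = 27  [len(A.fin) + 26]
28. n11.idx = false  [false]
29. n16.env = false  [terminal]
30. n1.idx = 15  [S.ok - 12]
31. n0.ok = -3  [D.idx - 18]
32. n0.idx = false  [false]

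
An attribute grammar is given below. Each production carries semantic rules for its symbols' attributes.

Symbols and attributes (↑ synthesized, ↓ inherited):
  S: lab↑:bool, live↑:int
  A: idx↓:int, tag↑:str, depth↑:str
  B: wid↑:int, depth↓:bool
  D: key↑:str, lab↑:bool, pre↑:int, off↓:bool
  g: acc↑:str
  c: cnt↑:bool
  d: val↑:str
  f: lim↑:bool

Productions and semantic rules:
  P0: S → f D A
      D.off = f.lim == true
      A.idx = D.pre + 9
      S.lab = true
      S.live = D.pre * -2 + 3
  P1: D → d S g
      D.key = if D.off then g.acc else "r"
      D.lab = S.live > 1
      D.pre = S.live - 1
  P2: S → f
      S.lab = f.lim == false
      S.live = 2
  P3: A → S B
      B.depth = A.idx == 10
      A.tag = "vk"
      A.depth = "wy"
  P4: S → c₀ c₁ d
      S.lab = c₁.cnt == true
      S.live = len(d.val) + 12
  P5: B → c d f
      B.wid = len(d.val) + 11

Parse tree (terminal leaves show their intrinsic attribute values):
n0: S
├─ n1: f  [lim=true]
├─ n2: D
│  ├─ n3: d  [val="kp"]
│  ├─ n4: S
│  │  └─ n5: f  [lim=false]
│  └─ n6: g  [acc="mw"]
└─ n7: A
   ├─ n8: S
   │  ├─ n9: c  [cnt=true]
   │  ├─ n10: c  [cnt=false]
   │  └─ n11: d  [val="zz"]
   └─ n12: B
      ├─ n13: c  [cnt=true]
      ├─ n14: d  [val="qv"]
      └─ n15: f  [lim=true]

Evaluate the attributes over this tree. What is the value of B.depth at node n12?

true

1. n1.lim = true  [terminal]
2. n2.off = true  [f.lim == true]
3. n3.val = "kp"  [terminal]
4. n5.lim = false  [terminal]
5. n4.lab = true  [f.lim == false]
6. n4.live = 2  [2]
7. n6.acc = "mw"  [terminal]
8. n2.key = "mw"  [if D.off then g.acc else "r"]
9. n2.lab = true  [S.live > 1]
10. n2.pre = 1  [S.live - 1]
11. n7.idx = 10  [D.pre + 9]
12. n9.cnt = true  [terminal]
13. n10.cnt = false  [terminal]
14. n11.val = "zz"  [terminal]
15. n8.lab = false  [c₁.cnt == true]
16. n8.live = 14  [len(d.val) + 12]
17. n12.depth = true  [A.idx == 10]
18. n13.cnt = true  [terminal]
19. n14.val = "qv"  [terminal]
20. n15.lim = true  [terminal]
21. n12.wid = 13  [len(d.val) + 11]
22. n7.tag = "vk"  ["vk"]
23. n7.depth = "wy"  ["wy"]
24. n0.lab = true  [true]
25. n0.live = 1  [D.pre * -2 + 3]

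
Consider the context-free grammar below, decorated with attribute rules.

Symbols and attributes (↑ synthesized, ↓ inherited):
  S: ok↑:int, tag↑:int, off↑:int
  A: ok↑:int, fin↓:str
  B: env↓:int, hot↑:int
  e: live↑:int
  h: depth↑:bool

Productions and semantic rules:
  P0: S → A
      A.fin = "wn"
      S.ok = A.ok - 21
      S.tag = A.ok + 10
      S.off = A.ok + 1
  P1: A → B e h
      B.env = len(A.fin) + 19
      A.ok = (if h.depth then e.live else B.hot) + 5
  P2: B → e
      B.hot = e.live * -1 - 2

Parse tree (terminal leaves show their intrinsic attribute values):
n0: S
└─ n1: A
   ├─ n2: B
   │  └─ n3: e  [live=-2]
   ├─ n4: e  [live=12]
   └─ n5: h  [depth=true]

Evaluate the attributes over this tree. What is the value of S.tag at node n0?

27

1. n1.fin = "wn"  ["wn"]
2. n2.env = 21  [len(A.fin) + 19]
3. n3.live = -2  [terminal]
4. n2.hot = 0  [e.live * -1 - 2]
5. n4.live = 12  [terminal]
6. n5.depth = true  [terminal]
7. n1.ok = 17  [(if h.depth then e.live else B.hot) + 5]
8. n0.ok = -4  [A.ok - 21]
9. n0.tag = 27  [A.ok + 10]
10. n0.off = 18  [A.ok + 1]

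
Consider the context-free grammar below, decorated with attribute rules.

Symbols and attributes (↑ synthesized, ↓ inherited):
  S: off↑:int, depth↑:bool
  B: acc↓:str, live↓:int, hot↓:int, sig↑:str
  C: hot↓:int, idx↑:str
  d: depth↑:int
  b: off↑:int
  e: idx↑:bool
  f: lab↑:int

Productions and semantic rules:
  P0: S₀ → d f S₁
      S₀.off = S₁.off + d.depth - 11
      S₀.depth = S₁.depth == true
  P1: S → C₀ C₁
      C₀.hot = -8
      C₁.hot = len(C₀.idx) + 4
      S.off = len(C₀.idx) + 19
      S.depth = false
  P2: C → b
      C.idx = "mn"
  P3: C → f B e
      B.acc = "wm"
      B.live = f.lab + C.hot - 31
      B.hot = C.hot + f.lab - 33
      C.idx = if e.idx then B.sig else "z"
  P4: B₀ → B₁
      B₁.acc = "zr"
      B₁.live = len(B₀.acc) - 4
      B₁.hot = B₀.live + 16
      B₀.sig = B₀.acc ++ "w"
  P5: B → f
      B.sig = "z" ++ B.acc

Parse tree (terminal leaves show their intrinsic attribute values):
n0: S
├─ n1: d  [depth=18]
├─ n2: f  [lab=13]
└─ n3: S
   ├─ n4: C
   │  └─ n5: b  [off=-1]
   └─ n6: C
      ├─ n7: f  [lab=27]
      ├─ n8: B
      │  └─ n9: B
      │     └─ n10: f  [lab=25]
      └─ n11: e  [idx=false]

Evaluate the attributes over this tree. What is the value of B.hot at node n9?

1. n1.depth = 18  [terminal]
2. n2.lab = 13  [terminal]
3. n4.hot = -8  [-8]
4. n5.off = -1  [terminal]
5. n4.idx = "mn"  ["mn"]
6. n6.hot = 6  [len(C₀.idx) + 4]
7. n7.lab = 27  [terminal]
8. n8.acc = "wm"  ["wm"]
9. n8.live = 2  [f.lab + C.hot - 31]
10. n8.hot = 0  [C.hot + f.lab - 33]
11. n9.acc = "zr"  ["zr"]
12. n9.live = -2  [len(B₀.acc) - 4]
13. n9.hot = 18  [B₀.live + 16]
14. n10.lab = 25  [terminal]
15. n9.sig = "zzr"  ["z" ++ B.acc]
16. n8.sig = "wmw"  [B₀.acc ++ "w"]
17. n11.idx = false  [terminal]
18. n6.idx = "z"  [if e.idx then B.sig else "z"]
19. n3.off = 21  [len(C₀.idx) + 19]
20. n3.depth = false  [false]
21. n0.off = 28  [S₁.off + d.depth - 11]
22. n0.depth = false  [S₁.depth == true]

18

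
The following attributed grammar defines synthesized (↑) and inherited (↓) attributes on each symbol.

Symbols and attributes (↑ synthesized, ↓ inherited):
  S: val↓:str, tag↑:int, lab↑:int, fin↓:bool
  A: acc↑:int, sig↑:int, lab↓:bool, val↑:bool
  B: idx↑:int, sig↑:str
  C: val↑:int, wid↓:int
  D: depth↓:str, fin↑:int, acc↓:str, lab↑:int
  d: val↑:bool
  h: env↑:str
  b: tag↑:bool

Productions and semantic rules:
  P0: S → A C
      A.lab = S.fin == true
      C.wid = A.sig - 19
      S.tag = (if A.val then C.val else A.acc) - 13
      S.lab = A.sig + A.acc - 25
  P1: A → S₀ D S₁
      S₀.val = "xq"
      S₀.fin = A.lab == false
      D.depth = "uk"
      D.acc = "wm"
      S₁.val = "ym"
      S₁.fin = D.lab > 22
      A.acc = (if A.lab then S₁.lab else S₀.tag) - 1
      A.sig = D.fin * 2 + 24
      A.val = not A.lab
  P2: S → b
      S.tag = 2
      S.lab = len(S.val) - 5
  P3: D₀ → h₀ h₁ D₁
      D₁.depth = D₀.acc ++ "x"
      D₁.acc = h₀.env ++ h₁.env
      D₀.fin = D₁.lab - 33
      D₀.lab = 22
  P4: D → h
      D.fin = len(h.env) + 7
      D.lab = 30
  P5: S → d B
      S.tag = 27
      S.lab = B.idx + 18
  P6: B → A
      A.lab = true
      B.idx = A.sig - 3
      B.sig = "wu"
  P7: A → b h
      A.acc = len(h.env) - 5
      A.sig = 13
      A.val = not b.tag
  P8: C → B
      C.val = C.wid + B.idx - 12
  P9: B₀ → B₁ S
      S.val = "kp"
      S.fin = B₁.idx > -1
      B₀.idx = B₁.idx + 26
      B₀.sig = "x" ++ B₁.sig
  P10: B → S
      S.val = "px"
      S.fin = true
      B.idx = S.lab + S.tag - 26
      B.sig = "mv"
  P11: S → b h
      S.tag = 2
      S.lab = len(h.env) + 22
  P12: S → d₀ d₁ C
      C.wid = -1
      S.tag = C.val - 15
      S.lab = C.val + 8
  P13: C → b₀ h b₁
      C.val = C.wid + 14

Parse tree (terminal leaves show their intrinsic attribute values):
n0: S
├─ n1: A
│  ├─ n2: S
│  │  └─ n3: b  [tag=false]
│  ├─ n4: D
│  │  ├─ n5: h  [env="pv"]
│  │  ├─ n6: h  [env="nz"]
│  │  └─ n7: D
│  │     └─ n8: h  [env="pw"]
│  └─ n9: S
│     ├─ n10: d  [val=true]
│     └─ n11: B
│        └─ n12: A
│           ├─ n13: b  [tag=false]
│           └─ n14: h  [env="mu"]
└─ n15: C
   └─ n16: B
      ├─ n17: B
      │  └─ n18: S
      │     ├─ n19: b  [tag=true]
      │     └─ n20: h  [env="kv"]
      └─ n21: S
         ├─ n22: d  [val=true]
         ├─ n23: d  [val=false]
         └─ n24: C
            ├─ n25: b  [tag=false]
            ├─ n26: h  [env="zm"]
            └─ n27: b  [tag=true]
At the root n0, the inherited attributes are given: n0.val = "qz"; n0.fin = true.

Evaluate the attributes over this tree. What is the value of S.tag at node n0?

1. n0.val = "qz"  [given at root]
2. n0.fin = true  [given at root]
3. n1.lab = true  [S.fin == true]
4. n2.val = "xq"  ["xq"]
5. n2.fin = false  [A.lab == false]
6. n3.tag = false  [terminal]
7. n2.tag = 2  [2]
8. n2.lab = -3  [len(S.val) - 5]
9. n4.depth = "uk"  ["uk"]
10. n4.acc = "wm"  ["wm"]
11. n5.env = "pv"  [terminal]
12. n6.env = "nz"  [terminal]
13. n7.depth = "wmx"  [D₀.acc ++ "x"]
14. n7.acc = "pvnz"  [h₀.env ++ h₁.env]
15. n8.env = "pw"  [terminal]
16. n7.fin = 9  [len(h.env) + 7]
17. n7.lab = 30  [30]
18. n4.fin = -3  [D₁.lab - 33]
19. n4.lab = 22  [22]
20. n9.val = "ym"  ["ym"]
21. n9.fin = false  [D.lab > 22]
22. n10.val = true  [terminal]
23. n12.lab = true  [true]
24. n13.tag = false  [terminal]
25. n14.env = "mu"  [terminal]
26. n12.acc = -3  [len(h.env) - 5]
27. n12.sig = 13  [13]
28. n12.val = true  [not b.tag]
29. n11.idx = 10  [A.sig - 3]
30. n11.sig = "wu"  ["wu"]
31. n9.tag = 27  [27]
32. n9.lab = 28  [B.idx + 18]
33. n1.acc = 27  [(if A.lab then S₁.lab else S₀.tag) - 1]
34. n1.sig = 18  [D.fin * 2 + 24]
35. n1.val = false  [not A.lab]
36. n15.wid = -1  [A.sig - 19]
37. n18.val = "px"  ["px"]
38. n18.fin = true  [true]
39. n19.tag = true  [terminal]
40. n20.env = "kv"  [terminal]
41. n18.tag = 2  [2]
42. n18.lab = 24  [len(h.env) + 22]
43. n17.idx = 0  [S.lab + S.tag - 26]
44. n17.sig = "mv"  ["mv"]
45. n21.val = "kp"  ["kp"]
46. n21.fin = true  [B₁.idx > -1]
47. n22.val = true  [terminal]
48. n23.val = false  [terminal]
49. n24.wid = -1  [-1]
50. n25.tag = false  [terminal]
51. n26.env = "zm"  [terminal]
52. n27.tag = true  [terminal]
53. n24.val = 13  [C.wid + 14]
54. n21.tag = -2  [C.val - 15]
55. n21.lab = 21  [C.val + 8]
56. n16.idx = 26  [B₁.idx + 26]
57. n16.sig = "xmv"  ["x" ++ B₁.sig]
58. n15.val = 13  [C.wid + B.idx - 12]
59. n0.tag = 14  [(if A.val then C.val else A.acc) - 13]
60. n0.lab = 20  [A.sig + A.acc - 25]

14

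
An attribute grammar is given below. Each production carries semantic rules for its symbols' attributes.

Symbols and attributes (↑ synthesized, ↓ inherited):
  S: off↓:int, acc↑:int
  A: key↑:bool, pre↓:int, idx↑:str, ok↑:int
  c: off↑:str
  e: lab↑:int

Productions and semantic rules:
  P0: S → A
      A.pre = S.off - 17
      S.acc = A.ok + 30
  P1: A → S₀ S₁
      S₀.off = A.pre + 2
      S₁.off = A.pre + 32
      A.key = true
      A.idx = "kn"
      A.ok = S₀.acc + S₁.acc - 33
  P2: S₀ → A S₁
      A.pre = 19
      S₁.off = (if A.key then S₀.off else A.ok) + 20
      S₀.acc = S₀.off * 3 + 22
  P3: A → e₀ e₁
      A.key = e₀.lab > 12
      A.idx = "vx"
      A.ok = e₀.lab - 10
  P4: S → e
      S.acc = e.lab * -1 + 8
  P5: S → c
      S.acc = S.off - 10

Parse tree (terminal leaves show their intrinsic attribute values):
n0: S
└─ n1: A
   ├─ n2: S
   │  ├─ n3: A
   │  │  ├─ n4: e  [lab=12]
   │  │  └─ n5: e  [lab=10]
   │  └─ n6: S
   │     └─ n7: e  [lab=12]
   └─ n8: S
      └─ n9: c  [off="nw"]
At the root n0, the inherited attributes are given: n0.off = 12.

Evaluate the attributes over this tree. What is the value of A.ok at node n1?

-3

1. n0.off = 12  [given at root]
2. n1.pre = -5  [S.off - 17]
3. n2.off = -3  [A.pre + 2]
4. n3.pre = 19  [19]
5. n4.lab = 12  [terminal]
6. n5.lab = 10  [terminal]
7. n3.key = false  [e₀.lab > 12]
8. n3.idx = "vx"  ["vx"]
9. n3.ok = 2  [e₀.lab - 10]
10. n6.off = 22  [(if A.key then S₀.off else A.ok) + 20]
11. n7.lab = 12  [terminal]
12. n6.acc = -4  [e.lab * -1 + 8]
13. n2.acc = 13  [S₀.off * 3 + 22]
14. n8.off = 27  [A.pre + 32]
15. n9.off = "nw"  [terminal]
16. n8.acc = 17  [S.off - 10]
17. n1.key = true  [true]
18. n1.idx = "kn"  ["kn"]
19. n1.ok = -3  [S₀.acc + S₁.acc - 33]
20. n0.acc = 27  [A.ok + 30]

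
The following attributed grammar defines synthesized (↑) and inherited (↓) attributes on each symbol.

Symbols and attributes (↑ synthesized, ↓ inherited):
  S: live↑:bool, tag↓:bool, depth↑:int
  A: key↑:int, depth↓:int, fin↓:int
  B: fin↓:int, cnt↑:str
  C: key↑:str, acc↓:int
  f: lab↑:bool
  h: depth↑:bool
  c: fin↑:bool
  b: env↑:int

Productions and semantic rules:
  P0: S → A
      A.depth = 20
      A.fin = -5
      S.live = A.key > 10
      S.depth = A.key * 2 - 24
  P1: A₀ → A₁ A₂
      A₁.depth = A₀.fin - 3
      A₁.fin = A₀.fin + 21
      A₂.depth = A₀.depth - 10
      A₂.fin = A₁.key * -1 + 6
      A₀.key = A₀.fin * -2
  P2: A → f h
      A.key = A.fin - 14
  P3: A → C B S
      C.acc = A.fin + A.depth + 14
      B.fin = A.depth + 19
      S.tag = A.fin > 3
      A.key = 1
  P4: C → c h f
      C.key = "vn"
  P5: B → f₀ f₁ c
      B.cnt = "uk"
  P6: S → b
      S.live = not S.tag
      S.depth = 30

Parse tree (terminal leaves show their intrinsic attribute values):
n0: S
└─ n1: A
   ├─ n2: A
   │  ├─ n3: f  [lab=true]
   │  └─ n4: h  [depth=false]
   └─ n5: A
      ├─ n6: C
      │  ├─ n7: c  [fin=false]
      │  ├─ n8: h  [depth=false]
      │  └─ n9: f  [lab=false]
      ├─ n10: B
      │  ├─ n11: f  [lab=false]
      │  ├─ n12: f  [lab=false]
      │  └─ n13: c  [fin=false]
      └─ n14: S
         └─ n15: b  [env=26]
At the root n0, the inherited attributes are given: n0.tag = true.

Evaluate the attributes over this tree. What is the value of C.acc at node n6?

28

1. n0.tag = true  [given at root]
2. n1.depth = 20  [20]
3. n1.fin = -5  [-5]
4. n2.depth = -8  [A₀.fin - 3]
5. n2.fin = 16  [A₀.fin + 21]
6. n3.lab = true  [terminal]
7. n4.depth = false  [terminal]
8. n2.key = 2  [A.fin - 14]
9. n5.depth = 10  [A₀.depth - 10]
10. n5.fin = 4  [A₁.key * -1 + 6]
11. n6.acc = 28  [A.fin + A.depth + 14]
12. n7.fin = false  [terminal]
13. n8.depth = false  [terminal]
14. n9.lab = false  [terminal]
15. n6.key = "vn"  ["vn"]
16. n10.fin = 29  [A.depth + 19]
17. n11.lab = false  [terminal]
18. n12.lab = false  [terminal]
19. n13.fin = false  [terminal]
20. n10.cnt = "uk"  ["uk"]
21. n14.tag = true  [A.fin > 3]
22. n15.env = 26  [terminal]
23. n14.live = false  [not S.tag]
24. n14.depth = 30  [30]
25. n5.key = 1  [1]
26. n1.key = 10  [A₀.fin * -2]
27. n0.live = false  [A.key > 10]
28. n0.depth = -4  [A.key * 2 - 24]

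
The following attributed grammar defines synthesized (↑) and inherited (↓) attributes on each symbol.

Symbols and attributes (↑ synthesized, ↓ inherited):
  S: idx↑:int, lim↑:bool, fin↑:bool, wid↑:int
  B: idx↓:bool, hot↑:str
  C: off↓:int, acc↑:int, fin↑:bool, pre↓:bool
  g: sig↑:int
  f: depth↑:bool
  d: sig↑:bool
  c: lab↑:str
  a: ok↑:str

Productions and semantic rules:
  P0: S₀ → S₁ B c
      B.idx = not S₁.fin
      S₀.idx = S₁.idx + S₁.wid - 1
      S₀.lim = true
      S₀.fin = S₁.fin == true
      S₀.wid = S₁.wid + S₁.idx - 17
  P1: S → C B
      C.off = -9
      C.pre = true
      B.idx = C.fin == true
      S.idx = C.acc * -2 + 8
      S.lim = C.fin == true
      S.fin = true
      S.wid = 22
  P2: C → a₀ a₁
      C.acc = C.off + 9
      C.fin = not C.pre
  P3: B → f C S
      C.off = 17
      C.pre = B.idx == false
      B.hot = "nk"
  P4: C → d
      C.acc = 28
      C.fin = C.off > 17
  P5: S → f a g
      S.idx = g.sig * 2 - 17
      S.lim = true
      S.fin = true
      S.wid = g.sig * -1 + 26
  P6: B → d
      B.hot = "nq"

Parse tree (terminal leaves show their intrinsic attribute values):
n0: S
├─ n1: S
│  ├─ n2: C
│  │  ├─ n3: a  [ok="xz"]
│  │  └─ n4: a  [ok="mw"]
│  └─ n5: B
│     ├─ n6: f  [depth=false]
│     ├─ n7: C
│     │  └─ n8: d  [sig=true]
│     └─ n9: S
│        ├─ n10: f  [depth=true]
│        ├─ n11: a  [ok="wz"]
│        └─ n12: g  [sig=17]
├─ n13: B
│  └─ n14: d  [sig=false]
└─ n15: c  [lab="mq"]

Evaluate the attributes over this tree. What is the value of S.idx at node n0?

1. n2.off = -9  [-9]
2. n2.pre = true  [true]
3. n3.ok = "xz"  [terminal]
4. n4.ok = "mw"  [terminal]
5. n2.acc = 0  [C.off + 9]
6. n2.fin = false  [not C.pre]
7. n5.idx = false  [C.fin == true]
8. n6.depth = false  [terminal]
9. n7.off = 17  [17]
10. n7.pre = true  [B.idx == false]
11. n8.sig = true  [terminal]
12. n7.acc = 28  [28]
13. n7.fin = false  [C.off > 17]
14. n10.depth = true  [terminal]
15. n11.ok = "wz"  [terminal]
16. n12.sig = 17  [terminal]
17. n9.idx = 17  [g.sig * 2 - 17]
18. n9.lim = true  [true]
19. n9.fin = true  [true]
20. n9.wid = 9  [g.sig * -1 + 26]
21. n5.hot = "nk"  ["nk"]
22. n1.idx = 8  [C.acc * -2 + 8]
23. n1.lim = false  [C.fin == true]
24. n1.fin = true  [true]
25. n1.wid = 22  [22]
26. n13.idx = false  [not S₁.fin]
27. n14.sig = false  [terminal]
28. n13.hot = "nq"  ["nq"]
29. n15.lab = "mq"  [terminal]
30. n0.idx = 29  [S₁.idx + S₁.wid - 1]
31. n0.lim = true  [true]
32. n0.fin = true  [S₁.fin == true]
33. n0.wid = 13  [S₁.wid + S₁.idx - 17]

29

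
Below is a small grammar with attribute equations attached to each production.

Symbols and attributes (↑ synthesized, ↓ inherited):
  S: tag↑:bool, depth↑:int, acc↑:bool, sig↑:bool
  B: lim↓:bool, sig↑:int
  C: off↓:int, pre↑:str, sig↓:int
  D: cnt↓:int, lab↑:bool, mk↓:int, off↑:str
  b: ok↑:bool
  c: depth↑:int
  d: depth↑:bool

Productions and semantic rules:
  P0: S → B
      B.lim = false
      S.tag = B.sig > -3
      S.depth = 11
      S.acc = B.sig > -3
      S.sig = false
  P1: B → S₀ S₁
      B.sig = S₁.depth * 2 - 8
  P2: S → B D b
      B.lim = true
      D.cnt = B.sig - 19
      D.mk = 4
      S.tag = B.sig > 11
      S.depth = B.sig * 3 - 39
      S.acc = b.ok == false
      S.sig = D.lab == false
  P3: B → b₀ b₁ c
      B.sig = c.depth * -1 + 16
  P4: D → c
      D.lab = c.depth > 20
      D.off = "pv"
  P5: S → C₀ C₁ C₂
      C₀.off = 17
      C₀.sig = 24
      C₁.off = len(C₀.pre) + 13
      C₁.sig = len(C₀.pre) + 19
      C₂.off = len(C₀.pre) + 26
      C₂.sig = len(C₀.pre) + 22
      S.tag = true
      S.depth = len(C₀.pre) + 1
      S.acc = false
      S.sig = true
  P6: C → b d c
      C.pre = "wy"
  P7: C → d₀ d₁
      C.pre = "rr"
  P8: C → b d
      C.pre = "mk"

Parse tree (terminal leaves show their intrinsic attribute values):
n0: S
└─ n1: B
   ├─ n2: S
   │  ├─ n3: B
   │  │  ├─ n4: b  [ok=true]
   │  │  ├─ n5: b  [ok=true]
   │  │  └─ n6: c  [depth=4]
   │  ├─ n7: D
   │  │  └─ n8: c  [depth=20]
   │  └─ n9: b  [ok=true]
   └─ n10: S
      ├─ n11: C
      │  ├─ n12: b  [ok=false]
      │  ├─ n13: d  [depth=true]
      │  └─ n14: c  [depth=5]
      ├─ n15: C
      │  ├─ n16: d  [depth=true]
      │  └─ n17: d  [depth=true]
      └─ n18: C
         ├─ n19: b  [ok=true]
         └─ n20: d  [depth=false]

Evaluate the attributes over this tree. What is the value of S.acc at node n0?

true

1. n1.lim = false  [false]
2. n3.lim = true  [true]
3. n4.ok = true  [terminal]
4. n5.ok = true  [terminal]
5. n6.depth = 4  [terminal]
6. n3.sig = 12  [c.depth * -1 + 16]
7. n7.cnt = -7  [B.sig - 19]
8. n7.mk = 4  [4]
9. n8.depth = 20  [terminal]
10. n7.lab = false  [c.depth > 20]
11. n7.off = "pv"  ["pv"]
12. n9.ok = true  [terminal]
13. n2.tag = true  [B.sig > 11]
14. n2.depth = -3  [B.sig * 3 - 39]
15. n2.acc = false  [b.ok == false]
16. n2.sig = true  [D.lab == false]
17. n11.off = 17  [17]
18. n11.sig = 24  [24]
19. n12.ok = false  [terminal]
20. n13.depth = true  [terminal]
21. n14.depth = 5  [terminal]
22. n11.pre = "wy"  ["wy"]
23. n15.off = 15  [len(C₀.pre) + 13]
24. n15.sig = 21  [len(C₀.pre) + 19]
25. n16.depth = true  [terminal]
26. n17.depth = true  [terminal]
27. n15.pre = "rr"  ["rr"]
28. n18.off = 28  [len(C₀.pre) + 26]
29. n18.sig = 24  [len(C₀.pre) + 22]
30. n19.ok = true  [terminal]
31. n20.depth = false  [terminal]
32. n18.pre = "mk"  ["mk"]
33. n10.tag = true  [true]
34. n10.depth = 3  [len(C₀.pre) + 1]
35. n10.acc = false  [false]
36. n10.sig = true  [true]
37. n1.sig = -2  [S₁.depth * 2 - 8]
38. n0.tag = true  [B.sig > -3]
39. n0.depth = 11  [11]
40. n0.acc = true  [B.sig > -3]
41. n0.sig = false  [false]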